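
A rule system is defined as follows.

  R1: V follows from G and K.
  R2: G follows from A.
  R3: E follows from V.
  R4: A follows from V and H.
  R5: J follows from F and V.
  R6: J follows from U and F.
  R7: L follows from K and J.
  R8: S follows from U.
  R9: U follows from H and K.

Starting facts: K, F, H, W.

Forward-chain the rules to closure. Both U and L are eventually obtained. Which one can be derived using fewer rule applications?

U: From H and K, R9 gives U. [1 rule application]
L: From H and K, R9 gives U. From U and F, R6 gives J. K and J hold, so L follows (R7). [3 rule applications]
U needs fewer.

U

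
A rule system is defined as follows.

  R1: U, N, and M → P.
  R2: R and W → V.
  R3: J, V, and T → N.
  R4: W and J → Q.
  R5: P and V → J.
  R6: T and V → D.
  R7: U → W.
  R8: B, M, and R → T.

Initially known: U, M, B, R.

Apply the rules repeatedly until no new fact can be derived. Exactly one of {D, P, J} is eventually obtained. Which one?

D

From U, R7 gives W.
B, M, and R hold, so T follows (R8).
From R and W, R2 gives V.
From T and V, R6 gives D.
J would need P and V (R5), but P is never established. P would need U, N, and M (R1), but N is never established.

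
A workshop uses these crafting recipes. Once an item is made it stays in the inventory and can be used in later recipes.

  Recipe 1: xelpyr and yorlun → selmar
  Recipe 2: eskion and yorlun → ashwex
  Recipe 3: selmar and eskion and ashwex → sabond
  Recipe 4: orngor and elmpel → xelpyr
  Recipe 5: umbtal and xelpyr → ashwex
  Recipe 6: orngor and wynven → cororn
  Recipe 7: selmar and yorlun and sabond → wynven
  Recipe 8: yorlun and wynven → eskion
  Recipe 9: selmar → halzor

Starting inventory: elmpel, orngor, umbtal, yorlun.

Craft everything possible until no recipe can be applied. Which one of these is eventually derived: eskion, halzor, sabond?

halzor

orngor and elmpel → xelpyr (Recipe 4).
xelpyr and yorlun → selmar (Recipe 1).
selmar → halzor (Recipe 9).
eskion would need yorlun and wynven (Recipe 8), but wynven is never obtained. sabond would need selmar, eskion, and ashwex (Recipe 3), but eskion is never obtained.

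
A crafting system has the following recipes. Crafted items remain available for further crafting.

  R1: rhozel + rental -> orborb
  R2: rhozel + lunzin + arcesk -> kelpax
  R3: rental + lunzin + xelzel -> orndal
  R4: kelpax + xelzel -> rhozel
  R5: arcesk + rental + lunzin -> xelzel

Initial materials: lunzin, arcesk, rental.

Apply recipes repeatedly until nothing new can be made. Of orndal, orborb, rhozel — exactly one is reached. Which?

orndal

Using R5, arcesk, rental, and lunzin make xelzel.
rental + lunzin + xelzel -> orndal (R3).
rhozel would need kelpax and xelzel (R4), but kelpax is never obtained. orborb would need rhozel and rental (R1), but rhozel is never obtained.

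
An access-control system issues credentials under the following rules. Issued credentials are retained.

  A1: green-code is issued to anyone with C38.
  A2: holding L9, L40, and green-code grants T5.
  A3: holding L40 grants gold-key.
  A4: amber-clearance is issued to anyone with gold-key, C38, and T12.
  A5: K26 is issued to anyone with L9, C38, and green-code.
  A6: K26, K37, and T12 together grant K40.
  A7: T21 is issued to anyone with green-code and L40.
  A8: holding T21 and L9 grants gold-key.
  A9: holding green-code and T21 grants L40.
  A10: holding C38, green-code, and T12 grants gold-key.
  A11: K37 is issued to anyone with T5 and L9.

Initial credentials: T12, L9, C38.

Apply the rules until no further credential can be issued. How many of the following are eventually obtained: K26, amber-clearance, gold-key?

3

Holding C38 grants green-code (A1).
Holding C38, green-code, and T12 grants gold-key (A10).
Holding L9, C38, and green-code grants K26 (A5).
Holding gold-key, C38, and T12 grants amber-clearance (A4).
K26: reached.
amber-clearance: reached.
gold-key: reached.
All 3 are reached.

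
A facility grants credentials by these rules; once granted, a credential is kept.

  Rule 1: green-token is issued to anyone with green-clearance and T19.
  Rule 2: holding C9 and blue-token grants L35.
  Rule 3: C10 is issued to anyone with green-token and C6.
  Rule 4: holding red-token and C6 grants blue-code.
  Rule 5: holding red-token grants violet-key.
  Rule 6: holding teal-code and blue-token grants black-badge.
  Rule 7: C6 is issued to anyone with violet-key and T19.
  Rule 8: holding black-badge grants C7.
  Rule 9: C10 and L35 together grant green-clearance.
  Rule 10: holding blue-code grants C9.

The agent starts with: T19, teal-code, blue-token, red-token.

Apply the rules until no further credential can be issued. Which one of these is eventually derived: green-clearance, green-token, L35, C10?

L35

Holding red-token grants violet-key (Rule 5).
Holding violet-key and T19 grants C6 (Rule 7).
Holding red-token and C6 grants blue-code (Rule 4).
Holding blue-code grants C9 (Rule 10).
Holding C9 and blue-token grants L35 (Rule 2).
green-clearance would need C10 and L35 (Rule 9), but C10 is never granted. C10 would need green-token and C6 (Rule 3), but green-token is never granted. green-token would need green-clearance and T19 (Rule 1), but green-clearance is never granted.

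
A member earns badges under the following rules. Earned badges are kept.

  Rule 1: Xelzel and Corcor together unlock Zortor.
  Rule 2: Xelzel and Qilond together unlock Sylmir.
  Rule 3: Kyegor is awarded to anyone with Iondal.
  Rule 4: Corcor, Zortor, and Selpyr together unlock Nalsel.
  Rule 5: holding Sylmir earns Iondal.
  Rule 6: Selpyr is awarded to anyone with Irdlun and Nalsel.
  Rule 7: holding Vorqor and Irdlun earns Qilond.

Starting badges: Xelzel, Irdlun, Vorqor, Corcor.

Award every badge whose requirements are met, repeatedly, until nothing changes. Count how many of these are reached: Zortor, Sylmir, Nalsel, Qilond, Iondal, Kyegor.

With Vorqor and Irdlun, Qilond is earned (Rule 7).
With Xelzel and Corcor, Zortor is earned (Rule 1).
With Xelzel and Qilond, Sylmir is earned (Rule 2).
With Sylmir, Iondal is earned (Rule 5).
With Iondal, Kyegor is earned (Rule 3).
Zortor: reached.
Sylmir: reached.
Nalsel would need Corcor, Zortor, and Selpyr (Rule 4), but Selpyr is never earned.
Qilond: reached.
Iondal: reached.
Kyegor: reached.
Reached: Zortor, Sylmir, Qilond, Iondal, and Kyegor — 5 of the 6.

5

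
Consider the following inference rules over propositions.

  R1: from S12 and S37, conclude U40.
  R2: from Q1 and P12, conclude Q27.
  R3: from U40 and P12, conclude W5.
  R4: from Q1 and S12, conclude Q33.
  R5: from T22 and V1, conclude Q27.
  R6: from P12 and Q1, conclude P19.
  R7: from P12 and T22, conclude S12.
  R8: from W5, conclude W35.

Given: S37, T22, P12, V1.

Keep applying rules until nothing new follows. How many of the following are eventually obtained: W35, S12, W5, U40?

4

From P12 and T22, R7 gives S12.
S12 and S37 hold, so U40 follows (R1).
U40 and P12 hold, so W5 follows (R3).
From W5, R8 gives W35.
W35: reached.
S12: reached.
W5: reached.
U40: reached.
All 4 are reached.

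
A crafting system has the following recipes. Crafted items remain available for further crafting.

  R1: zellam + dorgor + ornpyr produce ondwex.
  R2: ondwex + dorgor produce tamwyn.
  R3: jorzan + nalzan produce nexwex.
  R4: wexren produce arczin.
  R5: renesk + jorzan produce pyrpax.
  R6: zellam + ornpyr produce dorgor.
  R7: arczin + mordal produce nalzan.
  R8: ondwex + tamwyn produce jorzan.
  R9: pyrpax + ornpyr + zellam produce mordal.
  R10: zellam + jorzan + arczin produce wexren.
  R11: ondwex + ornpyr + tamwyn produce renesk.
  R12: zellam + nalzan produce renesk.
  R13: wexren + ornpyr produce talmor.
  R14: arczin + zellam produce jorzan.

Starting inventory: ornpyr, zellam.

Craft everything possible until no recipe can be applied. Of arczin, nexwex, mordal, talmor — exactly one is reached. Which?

mordal

Using R6, zellam and ornpyr make dorgor.
zellam + dorgor + ornpyr → ondwex (R1).
ondwex + dorgor → tamwyn (R2).
Using R11, ondwex, ornpyr, and tamwyn make renesk.
Using R8, ondwex and tamwyn make jorzan.
renesk + jorzan → pyrpax (R5).
pyrpax + ornpyr + zellam → mordal (R9).
talmor would need wexren and ornpyr (R13), but wexren is never obtained. nexwex would need jorzan and nalzan (R3), but nalzan is never obtained. arczin would need wexren (R4), but wexren is never obtained.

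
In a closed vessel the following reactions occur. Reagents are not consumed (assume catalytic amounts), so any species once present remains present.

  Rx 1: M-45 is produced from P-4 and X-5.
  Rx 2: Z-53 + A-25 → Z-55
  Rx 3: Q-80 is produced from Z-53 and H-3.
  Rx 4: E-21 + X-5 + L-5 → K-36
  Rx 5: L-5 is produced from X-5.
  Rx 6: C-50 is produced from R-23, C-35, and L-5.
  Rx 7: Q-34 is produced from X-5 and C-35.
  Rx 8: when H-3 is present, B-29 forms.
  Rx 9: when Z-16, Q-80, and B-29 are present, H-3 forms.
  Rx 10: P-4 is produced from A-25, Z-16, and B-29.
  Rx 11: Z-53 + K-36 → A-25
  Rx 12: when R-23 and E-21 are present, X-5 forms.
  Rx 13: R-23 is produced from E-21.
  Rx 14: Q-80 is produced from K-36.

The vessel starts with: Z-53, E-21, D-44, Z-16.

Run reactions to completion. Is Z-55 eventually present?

E-21 present → R-23 forms (Rx 13).
R-23 and E-21 present → X-5 forms (Rx 12).
X-5 present → L-5 forms (Rx 5).
E-21, X-5, and L-5 present → K-36 forms (Rx 4).
Z-53 and K-36 present → A-25 forms (Rx 11).
Z-53 and A-25 present → Z-55 forms (Rx 2).

Yes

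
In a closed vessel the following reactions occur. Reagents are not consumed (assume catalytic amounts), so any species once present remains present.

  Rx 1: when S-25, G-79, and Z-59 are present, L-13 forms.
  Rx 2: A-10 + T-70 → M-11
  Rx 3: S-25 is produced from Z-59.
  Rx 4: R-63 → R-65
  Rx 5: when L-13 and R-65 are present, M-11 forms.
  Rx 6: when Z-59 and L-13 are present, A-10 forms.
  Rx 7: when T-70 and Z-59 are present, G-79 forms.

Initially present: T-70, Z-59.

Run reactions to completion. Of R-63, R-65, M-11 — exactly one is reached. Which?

M-11

T-70 and Z-59 present → G-79 forms (Rx 7).
Z-59 present → S-25 forms (Rx 3).
S-25, G-79, and Z-59 present → L-13 forms (Rx 1).
Z-59 and L-13 present → A-10 forms (Rx 6).
A-10 and T-70 present → M-11 forms (Rx 2).
No rule produces R-63, and it is not given. R-65 would need R-63 (Rx 4), but R-63 never forms.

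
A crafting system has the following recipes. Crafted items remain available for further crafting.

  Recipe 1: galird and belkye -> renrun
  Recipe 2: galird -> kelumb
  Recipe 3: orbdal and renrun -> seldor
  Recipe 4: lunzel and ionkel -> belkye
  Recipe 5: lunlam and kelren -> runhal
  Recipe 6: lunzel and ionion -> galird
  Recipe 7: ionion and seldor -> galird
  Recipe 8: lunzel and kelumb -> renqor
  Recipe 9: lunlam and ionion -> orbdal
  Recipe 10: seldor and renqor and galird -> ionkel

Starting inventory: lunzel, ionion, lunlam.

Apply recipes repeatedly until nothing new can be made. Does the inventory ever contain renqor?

Yes

Using Recipe 6, lunzel and ionion make galird.
Using Recipe 2, galird makes kelumb.
lunzel and kelumb -> renqor (Recipe 8).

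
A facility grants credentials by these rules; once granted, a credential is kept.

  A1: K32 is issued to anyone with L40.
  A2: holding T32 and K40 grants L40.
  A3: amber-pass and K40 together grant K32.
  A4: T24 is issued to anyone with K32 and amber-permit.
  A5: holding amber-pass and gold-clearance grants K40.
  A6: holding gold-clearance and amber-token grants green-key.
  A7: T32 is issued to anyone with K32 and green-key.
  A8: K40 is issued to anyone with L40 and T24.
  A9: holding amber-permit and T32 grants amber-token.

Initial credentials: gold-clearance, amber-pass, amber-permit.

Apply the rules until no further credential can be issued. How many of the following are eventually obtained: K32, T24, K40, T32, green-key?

Holding amber-pass and gold-clearance grants K40 (A5).
Holding amber-pass and K40 grants K32 (A3).
Holding K32 and amber-permit grants T24 (A4).
K32: reached.
T24: reached.
K40: reached.
T32 would need K32 and green-key (A7), but green-key is never granted.
green-key would need gold-clearance and amber-token (A6), but amber-token is never granted.
Reached: K32, T24, and K40 — 3 of the 5.

3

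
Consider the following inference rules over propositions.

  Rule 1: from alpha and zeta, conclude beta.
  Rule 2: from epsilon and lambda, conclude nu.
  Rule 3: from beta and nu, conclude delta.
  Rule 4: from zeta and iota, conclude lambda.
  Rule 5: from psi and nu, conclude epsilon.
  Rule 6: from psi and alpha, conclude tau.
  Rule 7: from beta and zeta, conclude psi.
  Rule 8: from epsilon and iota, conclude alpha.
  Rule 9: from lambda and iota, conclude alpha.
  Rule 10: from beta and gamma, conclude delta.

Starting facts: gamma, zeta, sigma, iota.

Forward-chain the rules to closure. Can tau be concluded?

From zeta and iota, Rule 4 gives lambda.
lambda and iota hold, so alpha follows (Rule 9).
From alpha and zeta, Rule 1 gives beta.
beta and zeta hold, so psi follows (Rule 7).
psi and alpha hold, so tau follows (Rule 6).

Yes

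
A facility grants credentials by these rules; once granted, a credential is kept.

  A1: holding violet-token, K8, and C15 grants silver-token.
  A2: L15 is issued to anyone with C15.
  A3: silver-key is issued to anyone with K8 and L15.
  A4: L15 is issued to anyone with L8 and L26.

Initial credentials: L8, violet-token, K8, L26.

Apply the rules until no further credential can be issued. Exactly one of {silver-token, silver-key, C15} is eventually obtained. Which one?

Holding L8 and L26 grants L15 (A4).
Holding K8 and L15 grants silver-key (A3).
No rule produces C15, and it is not given. silver-token would need violet-token, K8, and C15 (A1), but C15 is never granted.

silver-key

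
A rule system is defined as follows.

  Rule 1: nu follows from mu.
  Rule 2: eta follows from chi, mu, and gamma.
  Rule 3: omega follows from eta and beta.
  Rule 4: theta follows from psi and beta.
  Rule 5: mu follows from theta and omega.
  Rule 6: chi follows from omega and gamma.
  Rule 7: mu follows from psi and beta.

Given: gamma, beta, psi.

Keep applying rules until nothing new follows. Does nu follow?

Yes

psi and beta hold, so mu follows (Rule 7).
mu holds, so nu follows (Rule 1).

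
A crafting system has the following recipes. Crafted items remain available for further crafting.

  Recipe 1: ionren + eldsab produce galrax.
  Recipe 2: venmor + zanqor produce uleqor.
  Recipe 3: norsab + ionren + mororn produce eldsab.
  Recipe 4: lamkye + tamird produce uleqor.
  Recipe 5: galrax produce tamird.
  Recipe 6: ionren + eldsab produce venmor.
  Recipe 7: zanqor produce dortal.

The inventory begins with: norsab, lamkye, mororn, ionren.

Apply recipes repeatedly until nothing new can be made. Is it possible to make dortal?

dortal would need zanqor (Recipe 7), but zanqor is never obtained.

No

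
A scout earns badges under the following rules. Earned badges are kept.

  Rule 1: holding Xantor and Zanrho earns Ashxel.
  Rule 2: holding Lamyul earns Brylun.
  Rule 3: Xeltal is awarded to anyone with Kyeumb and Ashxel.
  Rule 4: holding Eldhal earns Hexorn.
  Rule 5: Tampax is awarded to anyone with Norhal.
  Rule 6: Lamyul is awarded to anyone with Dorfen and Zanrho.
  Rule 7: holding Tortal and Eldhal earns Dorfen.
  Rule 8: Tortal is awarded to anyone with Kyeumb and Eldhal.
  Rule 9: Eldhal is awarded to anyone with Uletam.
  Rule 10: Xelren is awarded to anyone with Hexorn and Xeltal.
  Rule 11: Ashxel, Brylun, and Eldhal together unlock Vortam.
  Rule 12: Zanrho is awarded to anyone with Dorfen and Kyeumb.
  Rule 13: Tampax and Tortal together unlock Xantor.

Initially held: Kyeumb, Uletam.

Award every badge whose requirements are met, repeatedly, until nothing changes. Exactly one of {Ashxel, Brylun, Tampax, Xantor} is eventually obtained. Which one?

With Uletam, Eldhal is earned (Rule 9).
With Kyeumb and Eldhal, Tortal is earned (Rule 8).
With Tortal and Eldhal, Dorfen is earned (Rule 7).
With Dorfen and Kyeumb, Zanrho is earned (Rule 12).
With Dorfen and Zanrho, Lamyul is earned (Rule 6).
With Lamyul, Brylun is earned (Rule 2).
Xantor would need Tampax and Tortal (Rule 13), but Tampax is never earned. Ashxel would need Xantor and Zanrho (Rule 1), but Xantor is never earned. Tampax would need Norhal (Rule 5), but Norhal is never earned.

Brylun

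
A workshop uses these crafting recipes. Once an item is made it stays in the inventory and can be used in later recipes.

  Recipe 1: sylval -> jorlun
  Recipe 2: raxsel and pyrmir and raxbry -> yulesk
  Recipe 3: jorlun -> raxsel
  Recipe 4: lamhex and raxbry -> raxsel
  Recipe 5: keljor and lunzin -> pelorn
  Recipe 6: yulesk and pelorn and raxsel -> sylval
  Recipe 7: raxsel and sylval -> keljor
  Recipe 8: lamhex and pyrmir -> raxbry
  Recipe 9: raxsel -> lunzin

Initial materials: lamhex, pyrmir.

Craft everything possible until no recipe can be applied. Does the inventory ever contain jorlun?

No

jorlun would need sylval (Recipe 1), but sylval is never obtained.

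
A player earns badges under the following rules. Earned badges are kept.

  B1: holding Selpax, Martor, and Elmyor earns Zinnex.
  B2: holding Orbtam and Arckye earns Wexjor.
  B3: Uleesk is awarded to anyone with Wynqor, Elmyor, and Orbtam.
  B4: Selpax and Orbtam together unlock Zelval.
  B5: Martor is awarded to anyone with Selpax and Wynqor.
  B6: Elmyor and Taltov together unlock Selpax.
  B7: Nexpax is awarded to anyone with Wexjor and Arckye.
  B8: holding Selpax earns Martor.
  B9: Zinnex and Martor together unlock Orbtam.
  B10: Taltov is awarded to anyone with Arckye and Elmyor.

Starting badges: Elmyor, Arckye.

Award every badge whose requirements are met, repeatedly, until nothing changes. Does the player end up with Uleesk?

No

Uleesk would need Wynqor, Elmyor, and Orbtam (B3), but Wynqor is never earned.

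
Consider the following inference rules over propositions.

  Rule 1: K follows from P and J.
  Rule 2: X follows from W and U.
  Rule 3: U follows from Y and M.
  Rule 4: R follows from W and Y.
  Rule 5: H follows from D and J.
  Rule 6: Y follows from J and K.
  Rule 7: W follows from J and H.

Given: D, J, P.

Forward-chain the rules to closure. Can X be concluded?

X would need W and U (Rule 2), but U is never established.

No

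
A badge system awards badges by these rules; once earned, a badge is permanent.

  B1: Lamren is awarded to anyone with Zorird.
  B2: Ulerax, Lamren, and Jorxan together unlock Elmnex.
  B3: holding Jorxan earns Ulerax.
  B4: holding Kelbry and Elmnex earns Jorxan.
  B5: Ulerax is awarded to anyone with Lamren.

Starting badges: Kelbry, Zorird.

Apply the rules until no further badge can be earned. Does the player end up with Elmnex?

Elmnex would need Ulerax, Lamren, and Jorxan (B2), but Jorxan is never earned.

No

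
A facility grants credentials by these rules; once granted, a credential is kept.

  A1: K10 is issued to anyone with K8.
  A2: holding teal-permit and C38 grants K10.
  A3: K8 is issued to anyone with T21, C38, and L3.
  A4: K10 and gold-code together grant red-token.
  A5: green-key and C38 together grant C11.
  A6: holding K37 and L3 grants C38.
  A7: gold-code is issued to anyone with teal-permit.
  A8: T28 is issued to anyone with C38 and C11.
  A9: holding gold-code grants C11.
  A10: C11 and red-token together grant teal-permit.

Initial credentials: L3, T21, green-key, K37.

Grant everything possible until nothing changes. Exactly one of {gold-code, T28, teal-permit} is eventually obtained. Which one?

Holding K37 and L3 grants C38 (A6).
Holding green-key and C38 grants C11 (A5).
Holding C38 and C11 grants T28 (A8).
teal-permit would need C11 and red-token (A10), but red-token is never granted. gold-code would need teal-permit (A7), but teal-permit is never granted.

T28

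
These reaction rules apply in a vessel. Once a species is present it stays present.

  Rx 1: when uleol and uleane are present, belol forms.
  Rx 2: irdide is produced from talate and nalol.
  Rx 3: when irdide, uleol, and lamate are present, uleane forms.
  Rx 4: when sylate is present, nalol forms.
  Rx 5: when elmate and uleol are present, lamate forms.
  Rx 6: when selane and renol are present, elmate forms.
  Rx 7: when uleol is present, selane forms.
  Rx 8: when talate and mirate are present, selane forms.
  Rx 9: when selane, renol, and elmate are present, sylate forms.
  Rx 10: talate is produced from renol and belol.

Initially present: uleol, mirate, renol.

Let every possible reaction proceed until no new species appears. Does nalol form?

uleol present → selane forms (Rx 7).
selane and renol present → elmate forms (Rx 6).
selane, renol, and elmate present → sylate forms (Rx 9).
sylate present → nalol forms (Rx 4).

Yes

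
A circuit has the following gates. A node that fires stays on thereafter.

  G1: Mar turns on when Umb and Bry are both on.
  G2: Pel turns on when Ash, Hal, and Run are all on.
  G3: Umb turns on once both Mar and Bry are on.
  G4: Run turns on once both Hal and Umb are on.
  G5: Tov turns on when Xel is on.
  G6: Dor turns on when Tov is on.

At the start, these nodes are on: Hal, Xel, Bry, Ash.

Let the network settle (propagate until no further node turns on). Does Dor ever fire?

G5: Xel on → Tov on.
Tov is on, so Dor turns on (G6).

Yes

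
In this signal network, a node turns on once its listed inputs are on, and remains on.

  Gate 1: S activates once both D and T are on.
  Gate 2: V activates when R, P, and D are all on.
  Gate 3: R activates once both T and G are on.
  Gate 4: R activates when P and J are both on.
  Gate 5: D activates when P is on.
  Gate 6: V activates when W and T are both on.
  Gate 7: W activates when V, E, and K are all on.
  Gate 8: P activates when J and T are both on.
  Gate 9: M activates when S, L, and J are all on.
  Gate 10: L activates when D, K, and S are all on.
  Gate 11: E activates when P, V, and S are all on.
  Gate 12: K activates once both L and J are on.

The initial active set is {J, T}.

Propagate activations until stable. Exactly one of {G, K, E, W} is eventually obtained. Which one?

E

J and T are on, so P activates (Gate 8).
Gate 4: P and J on → R on.
P is on, so D activates (Gate 5).
R, P, and D are on, so V activates (Gate 2).
D and T are on, so S activates (Gate 1).
Gate 11: P, V, and S on → E on.
K would need L and J (Gate 12), but L never turns on. No rule produces G, and it is not given. W would need V, E, and K (Gate 7), but K never turns on.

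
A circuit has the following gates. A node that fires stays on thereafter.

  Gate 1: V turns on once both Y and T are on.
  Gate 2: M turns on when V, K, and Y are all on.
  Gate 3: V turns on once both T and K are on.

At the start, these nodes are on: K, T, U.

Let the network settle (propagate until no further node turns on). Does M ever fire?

M would need V, K, and Y (Gate 2), but Y never turns on.

No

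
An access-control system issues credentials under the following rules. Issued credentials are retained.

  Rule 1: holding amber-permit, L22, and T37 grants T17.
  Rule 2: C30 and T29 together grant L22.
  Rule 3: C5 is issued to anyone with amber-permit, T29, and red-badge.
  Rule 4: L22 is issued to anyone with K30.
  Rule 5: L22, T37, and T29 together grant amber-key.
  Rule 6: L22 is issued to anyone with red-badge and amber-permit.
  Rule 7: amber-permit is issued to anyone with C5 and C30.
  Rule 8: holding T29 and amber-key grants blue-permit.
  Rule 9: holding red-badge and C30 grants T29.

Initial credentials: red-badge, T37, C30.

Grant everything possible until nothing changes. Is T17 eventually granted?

T17 would need amber-permit, L22, and T37 (Rule 1), but amber-permit is never granted.

No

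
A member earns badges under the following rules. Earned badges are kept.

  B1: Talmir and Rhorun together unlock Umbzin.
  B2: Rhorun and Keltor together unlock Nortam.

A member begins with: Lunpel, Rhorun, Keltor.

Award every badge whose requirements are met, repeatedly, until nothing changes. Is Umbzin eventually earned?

Umbzin would need Talmir and Rhorun (B1), but Talmir is never earned.

No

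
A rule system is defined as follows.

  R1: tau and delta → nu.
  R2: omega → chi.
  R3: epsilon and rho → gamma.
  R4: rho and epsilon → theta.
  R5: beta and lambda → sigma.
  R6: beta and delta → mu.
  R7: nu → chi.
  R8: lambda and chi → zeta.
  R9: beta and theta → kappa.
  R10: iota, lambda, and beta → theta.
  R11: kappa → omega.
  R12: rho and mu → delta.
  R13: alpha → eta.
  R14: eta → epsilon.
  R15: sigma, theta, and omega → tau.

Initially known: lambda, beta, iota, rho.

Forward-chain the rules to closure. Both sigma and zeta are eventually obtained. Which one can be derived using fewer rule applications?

sigma

sigma: beta and lambda hold, so sigma follows (R5). [1 rule application]
zeta: From iota, lambda, and beta, R10 gives theta. beta and theta hold, so kappa follows (R9). From kappa, R11 gives omega. From omega, R2 gives chi. From lambda and chi, R8 gives zeta. [5 rule applications]
sigma needs fewer.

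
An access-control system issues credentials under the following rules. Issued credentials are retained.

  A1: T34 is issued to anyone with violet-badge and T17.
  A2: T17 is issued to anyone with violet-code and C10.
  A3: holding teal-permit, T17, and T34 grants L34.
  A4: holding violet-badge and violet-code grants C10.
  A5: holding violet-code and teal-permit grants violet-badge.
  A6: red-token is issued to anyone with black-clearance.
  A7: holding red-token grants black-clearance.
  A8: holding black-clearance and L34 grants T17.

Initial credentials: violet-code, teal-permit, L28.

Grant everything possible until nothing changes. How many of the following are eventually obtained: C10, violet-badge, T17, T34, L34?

Holding violet-code and teal-permit grants violet-badge (A5).
Holding violet-badge and violet-code grants C10 (A4).
Holding violet-code and C10 grants T17 (A2).
Holding violet-badge and T17 grants T34 (A1).
Holding teal-permit, T17, and T34 grants L34 (A3).
C10: reached.
violet-badge: reached.
T17: reached.
T34: reached.
L34: reached.
All 5 are reached.

5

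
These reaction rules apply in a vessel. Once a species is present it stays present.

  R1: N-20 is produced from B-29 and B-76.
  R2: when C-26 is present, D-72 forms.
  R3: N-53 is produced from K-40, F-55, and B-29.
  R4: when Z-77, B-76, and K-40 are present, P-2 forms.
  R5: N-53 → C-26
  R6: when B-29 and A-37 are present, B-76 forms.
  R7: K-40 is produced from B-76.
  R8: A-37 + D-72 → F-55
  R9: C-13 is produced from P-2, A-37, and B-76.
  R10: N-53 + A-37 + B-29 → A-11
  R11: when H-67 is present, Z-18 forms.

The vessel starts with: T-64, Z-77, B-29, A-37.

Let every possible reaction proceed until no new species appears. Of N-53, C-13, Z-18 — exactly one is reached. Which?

B-29 and A-37 present → B-76 forms (R6).
B-76 present → K-40 forms (R7).
Z-77, B-76, and K-40 present → P-2 forms (R4).
P-2, A-37, and B-76 present → C-13 forms (R9).
N-53 would need K-40, F-55, and B-29 (R3), but F-55 never forms. Z-18 would need H-67 (R11), but H-67 never forms.

C-13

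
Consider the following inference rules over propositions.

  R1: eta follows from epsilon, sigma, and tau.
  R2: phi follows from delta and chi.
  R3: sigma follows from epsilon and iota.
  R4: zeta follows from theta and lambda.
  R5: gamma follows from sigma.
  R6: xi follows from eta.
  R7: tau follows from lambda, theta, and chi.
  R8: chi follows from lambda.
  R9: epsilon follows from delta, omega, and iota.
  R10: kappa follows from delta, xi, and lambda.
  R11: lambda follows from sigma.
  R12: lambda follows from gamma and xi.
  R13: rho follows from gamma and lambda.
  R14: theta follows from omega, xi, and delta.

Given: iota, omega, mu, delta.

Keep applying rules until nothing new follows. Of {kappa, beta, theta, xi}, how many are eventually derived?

kappa would need delta, xi, and lambda (R10), but xi is never established.
No rule produces beta, and it is not given.
theta would need omega, xi, and delta (R14), but xi is never established.
xi would need eta (R6), but eta is never established.
None of the 4 are reached.

0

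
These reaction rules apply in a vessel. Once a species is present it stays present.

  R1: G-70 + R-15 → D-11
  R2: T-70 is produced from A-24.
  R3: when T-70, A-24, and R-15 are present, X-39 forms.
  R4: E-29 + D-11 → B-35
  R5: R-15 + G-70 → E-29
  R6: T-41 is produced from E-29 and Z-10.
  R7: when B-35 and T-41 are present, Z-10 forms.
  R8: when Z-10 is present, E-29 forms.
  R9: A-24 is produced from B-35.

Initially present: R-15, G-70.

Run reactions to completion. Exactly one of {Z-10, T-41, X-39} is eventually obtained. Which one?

R-15 and G-70 present → E-29 forms (R5).
G-70 and R-15 present → D-11 forms (R1).
E-29 and D-11 present → B-35 forms (R4).
B-35 present → A-24 forms (R9).
A-24 present → T-70 forms (R2).
T-70, A-24, and R-15 present → X-39 forms (R3).
Z-10 would need B-35 and T-41 (R7), but T-41 never forms. T-41 would need E-29 and Z-10 (R6), but Z-10 never forms.

X-39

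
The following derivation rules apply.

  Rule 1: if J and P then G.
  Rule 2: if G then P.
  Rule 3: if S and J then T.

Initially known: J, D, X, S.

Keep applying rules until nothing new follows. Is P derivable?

P would need G (Rule 2), but G is never established.

No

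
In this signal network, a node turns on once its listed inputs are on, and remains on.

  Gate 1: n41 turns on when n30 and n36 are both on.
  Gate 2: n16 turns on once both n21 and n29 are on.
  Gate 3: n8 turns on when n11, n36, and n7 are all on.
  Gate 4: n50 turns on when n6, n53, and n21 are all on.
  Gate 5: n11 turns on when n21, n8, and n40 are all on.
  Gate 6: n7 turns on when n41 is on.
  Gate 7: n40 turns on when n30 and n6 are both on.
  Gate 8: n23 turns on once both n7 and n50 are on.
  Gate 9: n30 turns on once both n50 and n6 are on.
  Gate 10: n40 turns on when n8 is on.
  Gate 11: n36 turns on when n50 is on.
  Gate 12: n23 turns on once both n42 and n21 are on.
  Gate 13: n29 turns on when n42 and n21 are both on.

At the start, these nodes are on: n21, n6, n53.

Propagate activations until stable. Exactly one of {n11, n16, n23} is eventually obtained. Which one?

n6, n53, and n21 are on, so n50 turns on (Gate 4).
n50 and n6 are on, so n30 turns on (Gate 9).
n50 is on, so n36 turns on (Gate 11).
Gate 1: n30 and n36 on → n41 on.
Gate 6: n41 on → n7 on.
n7 and n50 are on, so n23 turns on (Gate 8).
n16 would need n21 and n29 (Gate 2), but n29 never turns on. n11 would need n21, n8, and n40 (Gate 5), but n8 never turns on.

n23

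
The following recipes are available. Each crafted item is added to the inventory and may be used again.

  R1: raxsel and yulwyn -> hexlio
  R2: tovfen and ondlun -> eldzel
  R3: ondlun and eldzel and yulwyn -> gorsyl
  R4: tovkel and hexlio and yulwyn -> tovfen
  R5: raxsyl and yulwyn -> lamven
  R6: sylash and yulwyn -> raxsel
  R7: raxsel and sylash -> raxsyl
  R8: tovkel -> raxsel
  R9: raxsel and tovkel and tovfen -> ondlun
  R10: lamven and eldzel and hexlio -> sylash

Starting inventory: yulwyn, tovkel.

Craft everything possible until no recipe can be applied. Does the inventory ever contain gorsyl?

Yes

Using R8, tovkel makes raxsel.
raxsel and yulwyn -> hexlio (R1).
tovkel and hexlio and yulwyn -> tovfen (R4).
raxsel and tovkel and tovfen -> ondlun (R9).
tovfen and ondlun -> eldzel (R2).
ondlun and eldzel and yulwyn -> gorsyl (R3).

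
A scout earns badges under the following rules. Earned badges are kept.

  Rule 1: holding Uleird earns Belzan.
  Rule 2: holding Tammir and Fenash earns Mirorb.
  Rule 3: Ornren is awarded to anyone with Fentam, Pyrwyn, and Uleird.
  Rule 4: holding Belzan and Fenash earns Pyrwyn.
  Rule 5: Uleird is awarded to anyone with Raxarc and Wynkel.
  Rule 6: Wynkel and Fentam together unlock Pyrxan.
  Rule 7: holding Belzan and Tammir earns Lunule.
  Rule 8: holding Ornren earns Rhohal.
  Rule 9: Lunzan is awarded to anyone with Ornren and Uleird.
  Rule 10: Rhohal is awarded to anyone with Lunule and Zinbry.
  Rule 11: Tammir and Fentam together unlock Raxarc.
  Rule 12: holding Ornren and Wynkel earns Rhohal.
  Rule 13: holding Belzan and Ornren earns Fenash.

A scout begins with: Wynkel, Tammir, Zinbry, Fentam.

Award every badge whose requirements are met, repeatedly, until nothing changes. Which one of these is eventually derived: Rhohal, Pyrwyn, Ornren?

With Tammir and Fentam, Raxarc is earned (Rule 11).
With Raxarc and Wynkel, Uleird is earned (Rule 5).
With Uleird, Belzan is earned (Rule 1).
With Belzan and Tammir, Lunule is earned (Rule 7).
With Lunule and Zinbry, Rhohal is earned (Rule 10).
Ornren would need Fentam, Pyrwyn, and Uleird (Rule 3), but Pyrwyn is never earned. Pyrwyn would need Belzan and Fenash (Rule 4), but Fenash is never earned.

Rhohal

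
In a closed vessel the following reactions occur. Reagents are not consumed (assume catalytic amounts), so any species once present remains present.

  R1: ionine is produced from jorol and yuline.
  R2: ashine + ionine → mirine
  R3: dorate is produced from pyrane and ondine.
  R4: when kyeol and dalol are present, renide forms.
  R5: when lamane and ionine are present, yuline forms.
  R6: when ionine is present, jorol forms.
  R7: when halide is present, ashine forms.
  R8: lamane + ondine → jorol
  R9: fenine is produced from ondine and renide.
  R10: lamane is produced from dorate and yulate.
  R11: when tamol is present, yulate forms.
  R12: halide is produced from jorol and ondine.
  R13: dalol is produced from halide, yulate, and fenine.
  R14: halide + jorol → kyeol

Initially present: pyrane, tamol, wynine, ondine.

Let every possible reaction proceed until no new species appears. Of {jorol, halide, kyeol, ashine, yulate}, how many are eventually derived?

tamol present → yulate forms (R11).
pyrane and ondine present → dorate forms (R3).
dorate and yulate present → lamane forms (R10).
lamane and ondine present → jorol forms (R8).
jorol and ondine present → halide forms (R12).
halide and jorol present → kyeol forms (R14).
halide present → ashine forms (R7).
jorol: reached.
halide: reached.
kyeol: reached.
ashine: reached.
yulate: reached.
All 5 are reached.

5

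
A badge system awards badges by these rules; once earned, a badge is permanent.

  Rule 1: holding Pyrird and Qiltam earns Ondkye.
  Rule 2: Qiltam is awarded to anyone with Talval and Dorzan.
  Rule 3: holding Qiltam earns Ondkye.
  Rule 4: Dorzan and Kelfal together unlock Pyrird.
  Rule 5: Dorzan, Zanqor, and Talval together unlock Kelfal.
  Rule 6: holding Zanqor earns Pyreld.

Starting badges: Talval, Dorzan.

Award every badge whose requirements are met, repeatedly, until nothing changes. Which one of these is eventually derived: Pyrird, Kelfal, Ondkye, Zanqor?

Ondkye

With Talval and Dorzan, Qiltam is earned (Rule 2).
With Qiltam, Ondkye is earned (Rule 3).
Kelfal would need Dorzan, Zanqor, and Talval (Rule 5), but Zanqor is never earned. No rule produces Zanqor, and it is not given. Pyrird would need Dorzan and Kelfal (Rule 4), but Kelfal is never earned.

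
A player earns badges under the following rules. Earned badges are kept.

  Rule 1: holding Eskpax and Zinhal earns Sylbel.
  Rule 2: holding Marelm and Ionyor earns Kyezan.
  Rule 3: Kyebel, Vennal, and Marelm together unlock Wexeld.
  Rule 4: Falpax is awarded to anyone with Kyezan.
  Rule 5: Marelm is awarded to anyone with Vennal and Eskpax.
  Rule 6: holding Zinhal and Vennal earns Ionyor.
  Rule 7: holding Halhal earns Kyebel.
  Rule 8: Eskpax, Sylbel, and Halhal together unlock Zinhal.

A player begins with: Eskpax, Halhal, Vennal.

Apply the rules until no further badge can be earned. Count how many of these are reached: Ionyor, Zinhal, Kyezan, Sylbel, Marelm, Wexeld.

With Vennal and Eskpax, Marelm is earned (Rule 5).
With Halhal, Kyebel is earned (Rule 7).
With Kyebel, Vennal, and Marelm, Wexeld is earned (Rule 3).
Ionyor would need Zinhal and Vennal (Rule 6), but Zinhal is never earned.
Zinhal would need Eskpax, Sylbel, and Halhal (Rule 8), but Sylbel is never earned.
Kyezan would need Marelm and Ionyor (Rule 2), but Ionyor is never earned.
Sylbel would need Eskpax and Zinhal (Rule 1), but Zinhal is never earned.
Marelm: reached.
Wexeld: reached.
Reached: Marelm and Wexeld — 2 of the 6.

2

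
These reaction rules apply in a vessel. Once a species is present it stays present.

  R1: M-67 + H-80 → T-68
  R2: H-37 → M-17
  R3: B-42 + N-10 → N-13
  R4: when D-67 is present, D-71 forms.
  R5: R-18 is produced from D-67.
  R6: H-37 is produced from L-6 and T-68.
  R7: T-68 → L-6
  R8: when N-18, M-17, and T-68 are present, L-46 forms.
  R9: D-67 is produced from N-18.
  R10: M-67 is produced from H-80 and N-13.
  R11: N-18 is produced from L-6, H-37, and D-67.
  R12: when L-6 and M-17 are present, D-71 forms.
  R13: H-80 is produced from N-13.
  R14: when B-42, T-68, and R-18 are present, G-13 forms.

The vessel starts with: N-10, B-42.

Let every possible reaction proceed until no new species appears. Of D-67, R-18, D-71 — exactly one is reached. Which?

B-42 and N-10 present → N-13 forms (R3).
N-13 present → H-80 forms (R13).
H-80 and N-13 present → M-67 forms (R10).
M-67 and H-80 present → T-68 forms (R1).
T-68 present → L-6 forms (R7).
L-6 and T-68 present → H-37 forms (R6).
H-37 present → M-17 forms (R2).
L-6 and M-17 present → D-71 forms (R12).
D-67 would need N-18 (R9), but N-18 never forms. R-18 would need D-67 (R5), but D-67 never forms.

D-71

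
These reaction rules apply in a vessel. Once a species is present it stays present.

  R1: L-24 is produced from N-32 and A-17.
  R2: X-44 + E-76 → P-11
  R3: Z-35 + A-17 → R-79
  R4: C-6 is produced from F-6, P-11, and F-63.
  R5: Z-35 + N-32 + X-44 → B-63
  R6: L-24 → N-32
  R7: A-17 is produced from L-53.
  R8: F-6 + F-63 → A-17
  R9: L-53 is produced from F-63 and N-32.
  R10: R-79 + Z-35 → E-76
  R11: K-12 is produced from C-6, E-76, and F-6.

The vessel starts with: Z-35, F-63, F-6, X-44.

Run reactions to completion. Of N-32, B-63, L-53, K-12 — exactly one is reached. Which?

F-6 and F-63 present → A-17 forms (R8).
Z-35 and A-17 present → R-79 forms (R3).
R-79 and Z-35 present → E-76 forms (R10).
X-44 and E-76 present → P-11 forms (R2).
F-6, P-11, and F-63 present → C-6 forms (R4).
C-6, E-76, and F-6 present → K-12 forms (R11).
L-53 would need F-63 and N-32 (R9), but N-32 never forms. N-32 would need L-24 (R6), but L-24 never forms. B-63 would need Z-35, N-32, and X-44 (R5), but N-32 never forms.

K-12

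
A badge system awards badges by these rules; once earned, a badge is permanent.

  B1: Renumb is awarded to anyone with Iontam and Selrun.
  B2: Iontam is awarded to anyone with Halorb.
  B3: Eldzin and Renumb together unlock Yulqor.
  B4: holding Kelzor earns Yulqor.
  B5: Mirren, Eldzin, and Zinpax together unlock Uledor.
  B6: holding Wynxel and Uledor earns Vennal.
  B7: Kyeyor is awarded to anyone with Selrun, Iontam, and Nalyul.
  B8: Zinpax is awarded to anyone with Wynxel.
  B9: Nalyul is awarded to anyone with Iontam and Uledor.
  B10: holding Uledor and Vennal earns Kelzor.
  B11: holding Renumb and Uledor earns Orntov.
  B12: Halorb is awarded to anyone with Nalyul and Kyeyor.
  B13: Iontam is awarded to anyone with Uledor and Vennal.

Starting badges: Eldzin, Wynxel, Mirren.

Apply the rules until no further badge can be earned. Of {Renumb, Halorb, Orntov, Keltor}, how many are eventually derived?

Renumb would need Iontam and Selrun (B1), but Selrun is never earned.
Halorb would need Nalyul and Kyeyor (B12), but Kyeyor is never earned.
Orntov would need Renumb and Uledor (B11), but Renumb is never earned.
No rule produces Keltor, and it is not given.
None of the 4 are reached.

0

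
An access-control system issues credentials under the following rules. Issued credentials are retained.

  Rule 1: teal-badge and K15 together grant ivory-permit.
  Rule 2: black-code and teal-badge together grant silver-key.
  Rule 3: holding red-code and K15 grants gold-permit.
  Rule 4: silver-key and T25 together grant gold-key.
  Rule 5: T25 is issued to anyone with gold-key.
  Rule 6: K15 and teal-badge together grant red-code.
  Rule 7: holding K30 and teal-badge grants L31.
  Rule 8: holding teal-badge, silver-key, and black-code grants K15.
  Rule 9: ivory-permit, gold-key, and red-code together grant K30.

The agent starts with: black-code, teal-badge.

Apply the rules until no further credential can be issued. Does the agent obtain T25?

No

T25 would need gold-key (Rule 5), but gold-key is never granted.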